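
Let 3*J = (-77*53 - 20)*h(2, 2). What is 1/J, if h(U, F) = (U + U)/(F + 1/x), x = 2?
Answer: -5/10936 ≈ -0.00045721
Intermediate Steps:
h(U, F) = 2*U/(½ + F) (h(U, F) = (U + U)/(F + 1/2) = (2*U)/(F + ½) = (2*U)/(½ + F) = 2*U/(½ + F))
J = -10936/5 (J = ((-77*53 - 20)*(4*2/(1 + 2*2)))/3 = ((-4081 - 20)*(4*2/(1 + 4)))/3 = (-16404*2/5)/3 = (-4101*8/5)/3 = (⅓)*(-32808/5) = -10936/5 ≈ -2187.2)
1/J = 1/(-10936/5) = -5/10936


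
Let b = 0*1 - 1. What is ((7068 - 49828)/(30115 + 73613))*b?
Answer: 5345/12966 ≈ 0.41223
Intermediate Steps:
b = -1 (b = 0 - 1 = -1)
((7068 - 49828)/(30115 + 73613))*b = ((7068 - 49828)/(30115 + 73613))*(-1) = -42760/103728*(-1) = -42760*1/103728*(-1) = -5345/12966*(-1) = 5345/12966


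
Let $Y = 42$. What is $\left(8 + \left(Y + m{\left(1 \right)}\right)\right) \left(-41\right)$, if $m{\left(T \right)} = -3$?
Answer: $-1927$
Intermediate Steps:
$\left(8 + \left(Y + m{\left(1 \right)}\right)\right) \left(-41\right) = \left(8 + \left(42 - 3\right)\right) \left(-41\right) = \left(8 + 39\right) \left(-41\right) = 47 \left(-41\right) = -1927$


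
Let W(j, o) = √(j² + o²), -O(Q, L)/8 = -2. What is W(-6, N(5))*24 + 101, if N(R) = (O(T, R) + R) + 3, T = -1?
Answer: 101 + 144*√17 ≈ 694.73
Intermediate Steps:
O(Q, L) = 16 (O(Q, L) = -8*(-2) = 16)
N(R) = 19 + R (N(R) = (16 + R) + 3 = 19 + R)
W(-6, N(5))*24 + 101 = √((-6)² + (19 + 5)²)*24 + 101 = √(36 + 24²)*24 + 101 = √(36 + 576)*24 + 101 = √612*24 + 101 = (6*√17)*24 + 101 = 144*√17 + 101 = 101 + 144*√17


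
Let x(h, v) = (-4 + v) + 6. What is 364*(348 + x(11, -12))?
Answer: 123032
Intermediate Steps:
x(h, v) = 2 + v
364*(348 + x(11, -12)) = 364*(348 + (2 - 12)) = 364*(348 - 10) = 364*338 = 123032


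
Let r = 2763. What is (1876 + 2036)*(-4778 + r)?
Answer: -7882680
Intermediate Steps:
(1876 + 2036)*(-4778 + r) = (1876 + 2036)*(-4778 + 2763) = 3912*(-2015) = -7882680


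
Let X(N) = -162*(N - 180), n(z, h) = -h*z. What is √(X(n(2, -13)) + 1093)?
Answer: √26041 ≈ 161.37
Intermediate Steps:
n(z, h) = -h*z
X(N) = 29160 - 162*N (X(N) = -162*(-180 + N) = 29160 - 162*N)
√(X(n(2, -13)) + 1093) = √((29160 - (-162)*(-13)*2) + 1093) = √((29160 - 162*26) + 1093) = √((29160 - 4212) + 1093) = √(24948 + 1093) = √26041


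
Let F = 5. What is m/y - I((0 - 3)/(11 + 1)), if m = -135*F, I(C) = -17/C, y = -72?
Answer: -469/8 ≈ -58.625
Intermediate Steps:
m = -675 (m = -135*5 = -675)
m/y - I((0 - 3)/(11 + 1)) = -675/(-72) - (-17)/((0 - 3)/(11 + 1)) = -675*(-1/72) - (-17)/((-3/12)) = 75/8 - (-17)/((-3*1/12)) = 75/8 - (-17)/(-1/4) = 75/8 - (-17)*(-4) = 75/8 - 1*68 = 75/8 - 68 = -469/8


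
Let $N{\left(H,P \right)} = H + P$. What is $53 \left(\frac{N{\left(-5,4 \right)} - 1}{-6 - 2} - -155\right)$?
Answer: $\frac{32913}{4} \approx 8228.3$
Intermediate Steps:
$53 \left(\frac{N{\left(-5,4 \right)} - 1}{-6 - 2} - -155\right) = 53 \left(\frac{\left(-5 + 4\right) - 1}{-6 - 2} - -155\right) = 53 \left(\frac{-1 - 1}{-8} + 155\right) = 53 \left(\left(-2\right) \left(- \frac{1}{8}\right) + 155\right) = 53 \left(\frac{1}{4} + 155\right) = 53 \cdot \frac{621}{4} = \frac{32913}{4}$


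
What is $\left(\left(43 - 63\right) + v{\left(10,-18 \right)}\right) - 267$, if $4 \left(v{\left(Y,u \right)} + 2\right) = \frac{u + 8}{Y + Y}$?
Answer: $- \frac{2313}{8} \approx -289.13$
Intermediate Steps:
$v{\left(Y,u \right)} = -2 + \frac{8 + u}{8 Y}$ ($v{\left(Y,u \right)} = -2 + \frac{\left(u + 8\right) \frac{1}{Y + Y}}{4} = -2 + \frac{\left(8 + u\right) \frac{1}{2 Y}}{4} = -2 + \frac{\frac{1}{2} \frac{1}{Y} \left(8 + u\right)}{4} = -2 + \frac{8 + u}{8 Y}$)
$\left(\left(43 - 63\right) + v{\left(10,-18 \right)}\right) - 267 = \left(\left(43 - 63\right) + \frac{8 - 18 - 160}{8 \cdot 10}\right) - 267 = \left(-20 + \frac{1}{8} \cdot \frac{1}{10} \left(8 - 18 - 160\right)\right) - 267 = \left(-20 + \frac{1}{8} \cdot \frac{1}{10} \left(-170\right)\right) - 267 = \left(-20 - \frac{17}{8}\right) - 267 = - \frac{177}{8} - 267 = - \frac{2313}{8}$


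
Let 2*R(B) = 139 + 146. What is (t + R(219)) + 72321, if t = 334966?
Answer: 814859/2 ≈ 4.0743e+5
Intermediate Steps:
R(B) = 285/2 (R(B) = (139 + 146)/2 = (½)*285 = 285/2)
(t + R(219)) + 72321 = (334966 + 285/2) + 72321 = 670217/2 + 72321 = 814859/2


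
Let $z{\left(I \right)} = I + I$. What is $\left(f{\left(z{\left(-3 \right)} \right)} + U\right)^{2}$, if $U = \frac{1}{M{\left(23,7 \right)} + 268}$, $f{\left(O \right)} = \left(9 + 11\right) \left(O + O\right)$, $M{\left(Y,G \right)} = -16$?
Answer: $\frac{3657709441}{63504} \approx 57598.0$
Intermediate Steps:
$z{\left(I \right)} = 2 I$
$f{\left(O \right)} = 40 O$ ($f{\left(O \right)} = 20 \cdot 2 O = 40 O$)
$U = \frac{1}{252}$ ($U = \frac{1}{-16 + 268} = \frac{1}{252} \approx 0.0039683$)
$\left(f{\left(z{\left(-3 \right)} \right)} + U\right)^{2} = \left(40 \cdot 2 \left(-3\right) + \frac{1}{252}\right)^{2} = \left(40 \left(-6\right) + \frac{1}{252}\right)^{2} = \left(-240 + \frac{1}{252}\right)^{2} = \left(- \frac{60479}{252}\right)^{2} = \frac{3657709441}{63504}$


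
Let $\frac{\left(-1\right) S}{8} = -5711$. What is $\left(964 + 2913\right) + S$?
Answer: $49565$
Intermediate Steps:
$S = 45688$ ($S = \left(-8\right) \left(-5711\right) = 45688$)
$\left(964 + 2913\right) + S = \left(964 + 2913\right) + 45688 = 3877 + 45688 = 49565$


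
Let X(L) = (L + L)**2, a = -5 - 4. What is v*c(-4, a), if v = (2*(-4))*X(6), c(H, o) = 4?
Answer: -4608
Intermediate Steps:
a = -9
X(L) = 4*L**2 (X(L) = (2*L)**2 = 4*L**2)
v = -1152 (v = (2*(-4))*(4*6**2) = -32*36 = -8*144 = -1152)
v*c(-4, a) = -1152*4 = -4608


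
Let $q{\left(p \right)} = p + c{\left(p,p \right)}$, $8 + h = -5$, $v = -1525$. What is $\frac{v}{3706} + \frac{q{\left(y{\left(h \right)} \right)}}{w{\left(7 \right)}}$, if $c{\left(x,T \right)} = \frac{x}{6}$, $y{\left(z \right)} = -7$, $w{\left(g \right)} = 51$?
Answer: $- \frac{9533}{16677} \approx -0.57163$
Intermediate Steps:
$h = -13$ ($h = -8 - 5 = -13$)
$c{\left(x,T \right)} = \frac{x}{6}$ ($c{\left(x,T \right)} = x \frac{1}{6} = \frac{x}{6}$)
$q{\left(p \right)} = \frac{7 p}{6}$ ($q{\left(p \right)} = p + \frac{p}{6} = \frac{7 p}{6}$)
$\frac{v}{3706} + \frac{q{\left(y{\left(h \right)} \right)}}{w{\left(7 \right)}} = - \frac{1525}{3706} + \frac{\frac{7}{6} \left(-7\right)}{51} = \left(-1525\right) \frac{1}{3706} - \frac{49}{306} = - \frac{1525}{3706} - \frac{49}{306} = - \frac{9533}{16677}$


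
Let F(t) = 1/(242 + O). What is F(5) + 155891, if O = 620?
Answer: 134378043/862 ≈ 1.5589e+5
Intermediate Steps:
F(t) = 1/862 (F(t) = 1/(242 + 620) = 1/862)
F(5) + 155891 = 1/862 + 155891 = 134378043/862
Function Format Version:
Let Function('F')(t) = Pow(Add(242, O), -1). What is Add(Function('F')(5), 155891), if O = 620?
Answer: Rational(134378043, 862) ≈ 1.5589e+5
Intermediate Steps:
Function('F')(t) = Rational(1, 862) (Function('F')(t) = Pow(Add(242, 620), -1) = Pow(862, -1) = Rational(1, 862))
Add(Function('F')(5), 155891) = Add(Rational(1, 862), 155891) = Rational(134378043, 862)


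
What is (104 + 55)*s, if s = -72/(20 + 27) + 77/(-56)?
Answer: -173787/376 ≈ -462.20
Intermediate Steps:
s = -1093/376 (s = -72/47 + 77*(-1/56) = -72*1/47 - 11/8 = -72/47 - 11/8 = -1093/376 ≈ -2.9069)
(104 + 55)*s = (104 + 55)*(-1093/376) = 159*(-1093/376) = -173787/376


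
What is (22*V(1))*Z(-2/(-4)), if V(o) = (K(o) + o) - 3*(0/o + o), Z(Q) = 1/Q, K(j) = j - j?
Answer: -88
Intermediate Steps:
K(j) = 0
Z(Q) = 1/Q
V(o) = -2*o (V(o) = (0 + o) - 3*(0/o + o) = o - 3*(0 + o) = o - 3*o = -2*o)
(22*V(1))*Z(-2/(-4)) = (22*(-2*1))/((-2/(-4))) = (22*(-2))/((-2*(-¼))) = -44/½ = -44*2 = -88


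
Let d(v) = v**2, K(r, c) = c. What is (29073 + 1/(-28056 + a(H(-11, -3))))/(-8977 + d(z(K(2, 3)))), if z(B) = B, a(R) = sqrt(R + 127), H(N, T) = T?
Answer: -5721123116955/1764765664904 + sqrt(31)/3529531329808 ≈ -3.2419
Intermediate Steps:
a(R) = sqrt(127 + R)
(29073 + 1/(-28056 + a(H(-11, -3))))/(-8977 + d(z(K(2, 3)))) = (29073 + 1/(-28056 + sqrt(127 - 3)))/(-8977 + 3**2) = (29073 + 1/(-28056 + sqrt(124)))/(-8977 + 9) = (29073 + 1/(-28056 + 2*sqrt(31)))/(-8968) = (29073 + 1/(-28056 + 2*sqrt(31)))*(-1/8968) = -29073/8968 - 1/(8968*(-28056 + 2*sqrt(31)))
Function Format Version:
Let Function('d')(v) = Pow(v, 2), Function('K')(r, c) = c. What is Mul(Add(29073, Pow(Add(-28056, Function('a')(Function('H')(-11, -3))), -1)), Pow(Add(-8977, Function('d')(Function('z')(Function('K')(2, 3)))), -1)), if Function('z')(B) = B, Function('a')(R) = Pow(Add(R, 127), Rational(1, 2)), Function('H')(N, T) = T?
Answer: Add(Rational(-5721123116955, 1764765664904), Mul(Rational(1, 3529531329808), Pow(31, Rational(1, 2)))) ≈ -3.2419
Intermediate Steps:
Function('a')(R) = Pow(Add(127, R), Rational(1, 2))
Mul(Add(29073, Pow(Add(-28056, Function('a')(Function('H')(-11, -3))), -1)), Pow(Add(-8977, Function('d')(Function('z')(Function('K')(2, 3)))), -1)) = Mul(Add(29073, Pow(Add(-28056, Pow(Add(127, -3), Rational(1, 2))), -1)), Pow(Add(-8977, Pow(3, 2)), -1)) = Mul(Add(29073, Pow(Add(-28056, Pow(124, Rational(1, 2))), -1)), Pow(Add(-8977, 9), -1)) = Mul(Add(29073, Pow(Add(-28056, Mul(2, Pow(31, Rational(1, 2)))), -1)), Pow(-8968, -1)) = Mul(Add(29073, Pow(Add(-28056, Mul(2, Pow(31, Rational(1, 2)))), -1)), Rational(-1, 8968)) = Add(Rational(-29073, 8968), Mul(Rational(-1, 8968), Pow(Add(-28056, Mul(2, Pow(31, Rational(1, 2)))), -1)))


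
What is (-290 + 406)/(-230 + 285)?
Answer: 116/55 ≈ 2.1091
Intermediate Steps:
(-290 + 406)/(-230 + 285) = 116/55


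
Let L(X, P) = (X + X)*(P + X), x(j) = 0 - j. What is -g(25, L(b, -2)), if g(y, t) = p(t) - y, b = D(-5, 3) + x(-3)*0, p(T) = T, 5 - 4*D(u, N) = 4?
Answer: 207/8 ≈ 25.875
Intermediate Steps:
x(j) = -j
D(u, N) = 1/4 (D(u, N) = 5/4 - 1/4*4 = 5/4 - 1 = 1/4)
b = 1/4 (b = 1/4 - 1*(-3)*0 = 1/4 + 3*0 = 1/4 + 0 = 1/4 ≈ 0.25000)
L(X, P) = 2*X*(P + X) (L(X, P) = (2*X)*(P + X) = 2*X*(P + X))
g(y, t) = t - y
-g(25, L(b, -2)) = -(2*(1/4)*(-2 + 1/4) - 1*25) = -(2*(1/4)*(-7/4) - 25) = -(-7/8 - 25) = -1*(-207/8) = 207/8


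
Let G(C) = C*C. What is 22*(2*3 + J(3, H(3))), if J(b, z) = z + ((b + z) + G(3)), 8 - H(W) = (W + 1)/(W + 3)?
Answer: 2156/3 ≈ 718.67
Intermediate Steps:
G(C) = C²
H(W) = 8 - (1 + W)/(3 + W) (H(W) = 8 - (W + 1)/(W + 3) = 8 - (1 + W)/(3 + W))
J(b, z) = 9 + b + 2*z (J(b, z) = z + ((b + z) + 3²) = z + ((b + z) + 9) = z + (9 + b + z) = 9 + b + 2*z)
22*(2*3 + J(3, H(3))) = 22*(2*3 + (9 + 3 + 2*((23 + 7*3)/(3 + 3)))) = 22*(6 + (9 + 3 + 2*((23 + 21)/6))) = 22*(6 + (9 + 3 + 2*((⅙)*44))) = 22*(6 + (9 + 3 + 2*(22/3))) = 22*(6 + (9 + 3 + 44/3)) = 22*(6 + 80/3) = 22*(98/3) = 2156/3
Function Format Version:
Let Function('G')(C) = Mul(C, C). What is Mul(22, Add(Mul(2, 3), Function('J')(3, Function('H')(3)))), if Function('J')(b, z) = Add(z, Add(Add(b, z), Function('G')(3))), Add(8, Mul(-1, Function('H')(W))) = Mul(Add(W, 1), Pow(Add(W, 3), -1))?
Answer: Rational(2156, 3) ≈ 718.67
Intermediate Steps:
Function('G')(C) = Pow(C, 2)
Function('H')(W) = Add(8, Mul(-1, Pow(Add(3, W), -1), Add(1, W))) (Function('H')(W) = Add(8, Mul(-1, Mul(Add(W, 1), Pow(Add(W, 3), -1)))) = Add(8, Mul(-1, Mul(Add(1, W), Pow(Add(3, W), -1)))) = Add(8, Mul(-1, Mul(Pow(Add(3, W), -1), Add(1, W)))) = Add(8, Mul(-1, Pow(Add(3, W), -1), Add(1, W))))
Function('J')(b, z) = Add(9, b, Mul(2, z)) (Function('J')(b, z) = Add(z, Add(Add(b, z), Pow(3, 2))) = Add(z, Add(Add(b, z), 9)) = Add(z, Add(9, b, z)) = Add(9, b, Mul(2, z)))
Mul(22, Add(Mul(2, 3), Function('J')(3, Function('H')(3)))) = Mul(22, Add(Mul(2, 3), Add(9, 3, Mul(2, Mul(Pow(Add(3, 3), -1), Add(23, Mul(7, 3))))))) = Mul(22, Add(6, Add(9, 3, Mul(2, Mul(Pow(6, -1), Add(23, 21)))))) = Mul(22, Add(6, Add(9, 3, Mul(2, Mul(Rational(1, 6), 44))))) = Mul(22, Add(6, Add(9, 3, Mul(2, Rational(22, 3))))) = Mul(22, Add(6, Add(9, 3, Rational(44, 3)))) = Mul(22, Add(6, Rational(80, 3))) = Mul(22, Rational(98, 3)) = Rational(2156, 3)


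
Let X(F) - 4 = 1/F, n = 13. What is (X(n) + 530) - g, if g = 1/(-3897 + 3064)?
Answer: 5783532/10829 ≈ 534.08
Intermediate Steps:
X(F) = 4 + 1/F
g = -1/833 (g = 1/(-833) = -1/833 ≈ -0.0012005)
(X(n) + 530) - g = ((4 + 1/13) + 530) - 1*(-1/833) = ((4 + 1/13) + 530) + 1/833 = (53/13 + 530) + 1/833 = 6943/13 + 1/833 = 5783532/10829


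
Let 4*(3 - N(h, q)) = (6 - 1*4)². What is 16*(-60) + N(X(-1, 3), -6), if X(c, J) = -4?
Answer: -958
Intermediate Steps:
N(h, q) = 2 (N(h, q) = 3 - (6 - 1*4)²/4 = 3 - (6 - 4)²/4 = 3 - ¼*2² = 3 - ¼*4 = 3 - 1 = 2)
16*(-60) + N(X(-1, 3), -6) = 16*(-60) + 2 = -960 + 2 = -958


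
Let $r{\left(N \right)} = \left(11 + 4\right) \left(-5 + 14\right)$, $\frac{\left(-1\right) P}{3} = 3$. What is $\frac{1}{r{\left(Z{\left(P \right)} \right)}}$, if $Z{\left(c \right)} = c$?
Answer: $\frac{1}{135} \approx 0.0074074$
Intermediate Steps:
$P = -9$ ($P = \left(-3\right) 3 = -9$)
$r{\left(N \right)} = 135$ ($r{\left(N \right)} = 15 \cdot 9 = 135$)
$\frac{1}{r{\left(Z{\left(P \right)} \right)}} = \frac{1}{135}$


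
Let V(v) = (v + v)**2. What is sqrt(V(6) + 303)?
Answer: sqrt(447) ≈ 21.142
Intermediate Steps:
V(v) = 4*v**2 (V(v) = (2*v)**2 = 4*v**2)
sqrt(V(6) + 303) = sqrt(4*6**2 + 303) = sqrt(4*36 + 303) = sqrt(144 + 303) = sqrt(447)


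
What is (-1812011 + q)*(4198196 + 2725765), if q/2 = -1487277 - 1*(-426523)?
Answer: -27235532148759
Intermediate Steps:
q = -2121508 (q = 2*(-1487277 - 1*(-426523)) = 2*(-1487277 + 426523) = 2*(-1060754) = -2121508)
(-1812011 + q)*(4198196 + 2725765) = (-1812011 - 2121508)*(4198196 + 2725765) = -3933519*6923961 = -27235532148759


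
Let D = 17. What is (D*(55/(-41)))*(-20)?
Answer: 18700/41 ≈ 456.10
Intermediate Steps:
(D*(55/(-41)))*(-20) = (17*(55/(-41)))*(-20) = (17*(55*(-1/41)))*(-20) = (17*(-55/41))*(-20) = -935/41*(-20) = 18700/41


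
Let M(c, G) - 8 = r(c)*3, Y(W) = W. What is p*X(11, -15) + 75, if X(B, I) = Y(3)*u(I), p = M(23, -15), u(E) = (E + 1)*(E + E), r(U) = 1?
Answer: 13935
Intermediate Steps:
u(E) = 2*E*(1 + E) (u(E) = (1 + E)*(2*E) = 2*E*(1 + E))
M(c, G) = 11 (M(c, G) = 8 + 1*3 = 8 + 3 = 11)
p = 11
X(B, I) = 6*I*(1 + I) (X(B, I) = 3*(2*I*(1 + I)) = 6*I*(1 + I))
p*X(11, -15) + 75 = 11*(6*(-15)*(1 - 15)) + 75 = 11*(6*(-15)*(-14)) + 75 = 11*1260 + 75 = 13860 + 75 = 13935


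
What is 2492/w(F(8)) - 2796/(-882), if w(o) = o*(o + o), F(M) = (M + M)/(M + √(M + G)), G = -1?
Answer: 6561899/18816 + 623*√7/8 ≈ 554.78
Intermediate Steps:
F(M) = 2*M/(M + √(-1 + M)) (F(M) = (M + M)/(M + √(M - 1)) = (2*M)/(M + √(-1 + M)) = 2*M/(M + √(-1 + M)))
w(o) = 2*o² (w(o) = o*(2*o) = 2*o²)
2492/w(F(8)) - 2796/(-882) = 2492/((2*(2*8/(8 + √(-1 + 8)))²)) - 2796/(-882) = 2492/((2*(2*8/(8 + √7))²)) - 2796*(-1/882) = 2492/((2*(16/(8 + √7))²)) + 466/147 = 2492/((2*(256/(8 + √7)²))) + 466/147 = 2492/((512/(8 + √7)²)) + 466/147 = 2492*((8 + √7)²/512) + 466/147 = 623*(8 + √7)²/128 + 466/147 = 466/147 + 623*(8 + √7)²/128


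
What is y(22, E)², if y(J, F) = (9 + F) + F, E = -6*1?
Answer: 9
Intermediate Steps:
E = -6
y(J, F) = 9 + 2*F
y(22, E)² = (9 + 2*(-6))² = (9 - 12)² = (-3)² = 9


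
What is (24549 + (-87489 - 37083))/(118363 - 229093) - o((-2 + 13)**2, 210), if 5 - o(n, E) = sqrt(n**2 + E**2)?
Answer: -151209/36910 + sqrt(58741) ≈ 238.27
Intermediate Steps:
o(n, E) = 5 - sqrt(E**2 + n**2) (o(n, E) = 5 - sqrt(n**2 + E**2) = 5 - sqrt(E**2 + n**2))
(24549 + (-87489 - 37083))/(118363 - 229093) - o((-2 + 13)**2, 210) = (24549 + (-87489 - 37083))/(118363 - 229093) - (5 - sqrt(210**2 + ((-2 + 13)**2)**2)) = (24549 - 124572)/(-110730) - (5 - sqrt(44100 + (11**2)**2)) = -100023*(-1/110730) - (5 - sqrt(44100 + 121**2)) = 33341/36910 - (5 - sqrt(44100 + 14641)) = 33341/36910 - (5 - sqrt(58741)) = 33341/36910 + (-5 + sqrt(58741)) = -151209/36910 + sqrt(58741)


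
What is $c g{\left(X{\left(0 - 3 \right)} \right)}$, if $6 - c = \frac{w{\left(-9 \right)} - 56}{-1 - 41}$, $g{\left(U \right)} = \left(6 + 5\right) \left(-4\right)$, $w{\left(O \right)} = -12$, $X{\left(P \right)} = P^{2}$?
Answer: $- \frac{4048}{21} \approx -192.76$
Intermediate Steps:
$g{\left(U \right)} = -44$ ($g{\left(U \right)} = 11 \left(-4\right) = -44$)
$c = \frac{92}{21}$ ($c = 6 - \frac{-12 - 56}{-1 - 41} = 6 - - \frac{68}{-42} = 6 - \left(-68\right) \left(- \frac{1}{42}\right) = 6 - \frac{34}{21} = \frac{92}{21} \approx 4.381$)
$c g{\left(X{\left(0 - 3 \right)} \right)} = \frac{92}{21} \left(-44\right) = - \frac{4048}{21}$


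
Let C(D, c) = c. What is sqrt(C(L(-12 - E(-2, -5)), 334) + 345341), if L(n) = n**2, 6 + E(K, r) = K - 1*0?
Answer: 5*sqrt(13827) ≈ 587.94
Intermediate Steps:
E(K, r) = -6 + K (E(K, r) = -6 + (K - 1*0) = -6 + (K + 0) = -6 + K)
sqrt(C(L(-12 - E(-2, -5)), 334) + 345341) = sqrt(334 + 345341) = sqrt(345675) = 5*sqrt(13827)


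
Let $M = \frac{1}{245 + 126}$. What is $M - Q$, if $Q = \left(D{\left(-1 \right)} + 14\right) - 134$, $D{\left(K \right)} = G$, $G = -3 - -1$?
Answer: $\frac{45263}{371} \approx 122.0$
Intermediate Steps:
$G = -2$ ($G = -3 + 1 = -2$)
$D{\left(K \right)} = -2$
$Q = -122$ ($Q = \left(-2 + 14\right) - 134 = 12 - 134 = -122$)
$M = \frac{1}{371} \approx 0.0026954$
$M - Q = \frac{1}{371} - -122 = \frac{1}{371} + 122 = \frac{45263}{371}$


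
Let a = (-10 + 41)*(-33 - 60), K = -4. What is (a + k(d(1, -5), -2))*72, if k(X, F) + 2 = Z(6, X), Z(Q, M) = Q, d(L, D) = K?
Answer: -207288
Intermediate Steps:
d(L, D) = -4
a = -2883 (a = 31*(-93) = -2883)
k(X, F) = 4 (k(X, F) = -2 + 6 = 4)
(a + k(d(1, -5), -2))*72 = (-2883 + 4)*72 = -2879*72 = -207288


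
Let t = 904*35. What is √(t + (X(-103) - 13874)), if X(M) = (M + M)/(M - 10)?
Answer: 2*√56719333/113 ≈ 133.30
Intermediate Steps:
X(M) = 2*M/(-10 + M) (X(M) = (2*M)/(-10 + M) = 2*M/(-10 + M))
t = 31640
√(t + (X(-103) - 13874)) = √(31640 + (2*(-103)/(-10 - 103) - 13874)) = √(31640 + (2*(-103)/(-113) - 13874)) = √(31640 + (2*(-103)*(-1/113) - 13874)) = √(31640 + (206/113 - 13874)) = √(31640 - 1567556/113) = √(2007764/113) = 2*√56719333/113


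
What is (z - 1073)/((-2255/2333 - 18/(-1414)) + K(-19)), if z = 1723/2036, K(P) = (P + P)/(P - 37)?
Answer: 240036745137/61627175 ≈ 3895.0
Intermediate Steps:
K(P) = 2*P/(-37 + P) (K(P) = (2*P)/(-37 + P) = 2*P/(-37 + P))
z = 1723/2036 (z = 1723*(1/2036) = 1723/2036 ≈ 0.84627)
(z - 1073)/((-2255/2333 - 18/(-1414)) + K(-19)) = (1723/2036 - 1073)/((-2255/2333 - 18/(-1414)) + 2*(-19)/(-37 - 19)) = -2182905/(2036*((-2255*1/2333 - 18*(-1/1414)) + 2*(-19)/(-56))) = -2182905/(2036*((-2255/2333 + 9/707) + 2*(-19)*(-1/56))) = -2182905/(2036*(-1573288/1649431 + 19/28)) = -2182905/(2036*(-1816125/6597724)) = -2182905/2036*(-6597724/1816125) = 240036745137/61627175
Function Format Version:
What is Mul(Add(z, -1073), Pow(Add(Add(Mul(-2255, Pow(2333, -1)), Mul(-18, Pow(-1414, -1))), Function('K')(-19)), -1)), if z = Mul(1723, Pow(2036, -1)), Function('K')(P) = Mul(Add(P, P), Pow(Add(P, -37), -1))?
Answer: Rational(240036745137, 61627175) ≈ 3895.0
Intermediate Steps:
Function('K')(P) = Mul(2, P, Pow(Add(-37, P), -1)) (Function('K')(P) = Mul(Mul(2, P), Pow(Add(-37, P), -1)) = Mul(2, P, Pow(Add(-37, P), -1)))
z = Rational(1723, 2036) (z = Mul(1723, Rational(1, 2036)) = Rational(1723, 2036) ≈ 0.84627)
Mul(Add(z, -1073), Pow(Add(Add(Mul(-2255, Pow(2333, -1)), Mul(-18, Pow(-1414, -1))), Function('K')(-19)), -1)) = Mul(Add(Rational(1723, 2036), -1073), Pow(Add(Add(Mul(-2255, Pow(2333, -1)), Mul(-18, Pow(-1414, -1))), Mul(2, -19, Pow(Add(-37, -19), -1))), -1)) = Mul(Rational(-2182905, 2036), Pow(Add(Add(Mul(-2255, Rational(1, 2333)), Mul(-18, Rational(-1, 1414))), Mul(2, -19, Pow(-56, -1))), -1)) = Mul(Rational(-2182905, 2036), Pow(Add(Add(Rational(-2255, 2333), Rational(9, 707)), Mul(2, -19, Rational(-1, 56))), -1)) = Mul(Rational(-2182905, 2036), Pow(Add(Rational(-1573288, 1649431), Rational(19, 28)), -1)) = Mul(Rational(-2182905, 2036), Pow(Rational(-1816125, 6597724), -1)) = Mul(Rational(-2182905, 2036), Rational(-6597724, 1816125)) = Rational(240036745137, 61627175)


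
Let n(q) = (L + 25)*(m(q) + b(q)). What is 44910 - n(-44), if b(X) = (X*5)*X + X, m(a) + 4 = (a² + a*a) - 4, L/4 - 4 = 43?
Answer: -2830590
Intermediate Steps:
L = 188 (L = 16 + 4*43 = 16 + 172 = 188)
m(a) = -8 + 2*a² (m(a) = -4 + ((a² + a*a) - 4) = -4 + ((a² + a²) - 4) = -4 + (2*a² - 4) = -4 + (-4 + 2*a²) = -8 + 2*a²)
b(X) = X + 5*X² (b(X) = (5*X)*X + X = 5*X² + X = X + 5*X²)
n(q) = -1704 + 426*q² + 213*q*(1 + 5*q) (n(q) = (188 + 25)*((-8 + 2*q²) + q*(1 + 5*q)) = 213*(-8 + 2*q² + q*(1 + 5*q)) = -1704 + 426*q² + 213*q*(1 + 5*q))
44910 - n(-44) = 44910 - (-1704 + 213*(-44) + 1491*(-44)²) = 44910 - (-1704 - 9372 + 1491*1936) = 44910 - (-1704 - 9372 + 2886576) = 44910 - 1*2875500 = 44910 - 2875500 = -2830590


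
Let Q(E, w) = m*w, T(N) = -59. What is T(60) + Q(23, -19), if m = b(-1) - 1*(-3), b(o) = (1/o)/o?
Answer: -135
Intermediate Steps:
b(o) = o⁻² (b(o) = 1/(o*o) = o⁻²)
m = 4 (m = (-1)⁻² - 1*(-3) = 1 + 3 = 4)
Q(E, w) = 4*w
T(60) + Q(23, -19) = -59 + 4*(-19) = -59 - 76 = -135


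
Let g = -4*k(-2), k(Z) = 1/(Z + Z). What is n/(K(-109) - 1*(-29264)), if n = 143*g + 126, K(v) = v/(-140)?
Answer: 37660/4097069 ≈ 0.0091919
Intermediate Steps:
K(v) = -v/140 (K(v) = v*(-1/140) = -v/140)
k(Z) = 1/(2*Z)
g = 1 (g = -2/(-2) = -2*(-1)/2 = -4*(-1/4) = 1)
n = 269 (n = 143*1 + 126 = 143 + 126 = 269)
n/(K(-109) - 1*(-29264)) = 269/(-1/140*(-109) - 1*(-29264)) = 269/(109/140 + 29264) = 269/(4097069/140) = 269*(140/4097069) = 37660/4097069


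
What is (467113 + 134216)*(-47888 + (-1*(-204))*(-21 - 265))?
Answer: -63880382328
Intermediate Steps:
(467113 + 134216)*(-47888 + (-1*(-204))*(-21 - 265)) = 601329*(-47888 + 204*(-286)) = 601329*(-47888 - 58344) = 601329*(-106232) = -63880382328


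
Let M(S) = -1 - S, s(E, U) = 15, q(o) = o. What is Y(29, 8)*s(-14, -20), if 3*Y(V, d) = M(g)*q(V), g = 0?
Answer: -145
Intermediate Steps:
Y(V, d) = -V/3 (Y(V, d) = ((-1 - 1*0)*V)/3 = ((-1 + 0)*V)/3 = (-V)/3 = -V/3)
Y(29, 8)*s(-14, -20) = -1/3*29*15 = -29/3*15 = -145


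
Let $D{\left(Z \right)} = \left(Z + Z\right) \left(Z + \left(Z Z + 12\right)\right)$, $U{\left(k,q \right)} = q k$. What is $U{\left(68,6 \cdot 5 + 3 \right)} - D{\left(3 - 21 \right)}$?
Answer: $13692$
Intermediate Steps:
$U{\left(k,q \right)} = k q$
$D{\left(Z \right)} = 2 Z \left(12 + Z + Z^{2}\right)$ ($D{\left(Z \right)} = 2 Z \left(Z + \left(Z^{2} + 12\right)\right) = 2 Z \left(Z + \left(12 + Z^{2}\right)\right) = 2 Z \left(12 + Z + Z^{2}\right)$)
$U{\left(68,6 \cdot 5 + 3 \right)} - D{\left(3 - 21 \right)} = 68 \left(6 \cdot 5 + 3\right) - 2 \left(3 - 21\right) \left(12 + \left(3 - 21\right) + \left(3 - 21\right)^{2}\right) = 68 \left(30 + 3\right) - 2 \left(3 - 21\right) \left(12 + \left(3 - 21\right) + \left(3 - 21\right)^{2}\right) = 68 \cdot 33 - 2 \left(-18\right) \left(12 - 18 + \left(-18\right)^{2}\right) = 2244 - 2 \left(-18\right) \left(12 - 18 + 324\right) = 2244 - 2 \left(-18\right) 318 = 2244 - -11448 = 2244 + 11448 = 13692$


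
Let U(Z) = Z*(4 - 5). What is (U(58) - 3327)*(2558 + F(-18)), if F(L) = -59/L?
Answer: -156058655/18 ≈ -8.6699e+6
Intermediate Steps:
U(Z) = -Z (U(Z) = Z*(-1) = -Z)
(U(58) - 3327)*(2558 + F(-18)) = (-1*58 - 3327)*(2558 - 59/(-18)) = (-58 - 3327)*(2558 - 59*(-1/18)) = -3385*(2558 + 59/18) = -3385*46103/18 = -156058655/18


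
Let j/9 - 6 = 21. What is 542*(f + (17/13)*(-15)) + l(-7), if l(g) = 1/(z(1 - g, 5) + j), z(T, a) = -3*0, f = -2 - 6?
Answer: -47282441/3159 ≈ -14968.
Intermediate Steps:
j = 243 (j = 54 + 9*21 = 54 + 189 = 243)
f = -8
z(T, a) = 0
l(g) = 1/243 (l(g) = 1/(0 + 243) = 1/243)
542*(f + (17/13)*(-15)) + l(-7) = 542*(-8 + (17/13)*(-15)) + 1/243 = 542*(-8 - 255/13) + 1/243 = 542*(-359/13) + 1/243 = -194578/13 + 1/243 = -47282441/3159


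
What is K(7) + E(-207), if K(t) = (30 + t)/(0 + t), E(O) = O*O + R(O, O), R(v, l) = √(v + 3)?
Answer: 299980/7 + 2*I*√51 ≈ 42854.0 + 14.283*I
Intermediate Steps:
R(v, l) = √(3 + v)
E(O) = O² + √(3 + O) (E(O) = O*O + √(3 + O) = O² + √(3 + O))
K(t) = (30 + t)/t
K(7) + E(-207) = (30 + 7)/7 + ((-207)² + √(3 - 207)) = (⅐)*37 + (42849 + √(-204)) = 37/7 + (42849 + 2*I*√51) = 299980/7 + 2*I*√51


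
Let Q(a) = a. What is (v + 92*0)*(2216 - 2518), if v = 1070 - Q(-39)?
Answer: -334918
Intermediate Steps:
v = 1109 (v = 1070 - 1*(-39) = 1070 + 39 = 1109)
(v + 92*0)*(2216 - 2518) = (1109 + 92*0)*(2216 - 2518) = (1109 + 0)*(-302) = 1109*(-302) = -334918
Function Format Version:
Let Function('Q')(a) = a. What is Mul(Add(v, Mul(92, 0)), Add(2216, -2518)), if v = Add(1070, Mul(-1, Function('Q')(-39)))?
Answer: -334918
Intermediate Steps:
v = 1109 (v = Add(1070, Mul(-1, -39)) = Add(1070, 39) = 1109)
Mul(Add(v, Mul(92, 0)), Add(2216, -2518)) = Mul(Add(1109, Mul(92, 0)), Add(2216, -2518)) = Mul(Add(1109, 0), -302) = Mul(1109, -302) = -334918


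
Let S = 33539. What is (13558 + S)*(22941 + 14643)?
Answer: 1770093648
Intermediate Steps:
(13558 + S)*(22941 + 14643) = (13558 + 33539)*(22941 + 14643) = 47097*37584 = 1770093648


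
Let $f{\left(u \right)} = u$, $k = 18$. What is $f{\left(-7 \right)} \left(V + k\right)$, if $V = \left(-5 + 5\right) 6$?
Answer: $-126$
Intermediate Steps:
$V = 0$ ($V = 0 \cdot 6 = 0$)
$f{\left(-7 \right)} \left(V + k\right) = - 7 \left(0 + 18\right) = \left(-7\right) 18 = -126$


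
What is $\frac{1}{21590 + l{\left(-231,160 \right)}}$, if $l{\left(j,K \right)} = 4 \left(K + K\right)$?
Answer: $\frac{1}{22870} \approx 4.3725 \cdot 10^{-5}$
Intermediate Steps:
$l{\left(j,K \right)} = 8 K$ ($l{\left(j,K \right)} = 4 \cdot 2 K = 8 K$)
$\frac{1}{21590 + l{\left(-231,160 \right)}} = \frac{1}{21590 + 8 \cdot 160} = \frac{1}{21590 + 1280} = \frac{1}{22870}$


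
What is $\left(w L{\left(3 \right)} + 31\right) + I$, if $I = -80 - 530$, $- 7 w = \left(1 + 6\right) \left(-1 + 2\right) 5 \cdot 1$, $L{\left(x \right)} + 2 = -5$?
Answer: $-544$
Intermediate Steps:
$L{\left(x \right)} = -7$ ($L{\left(x \right)} = -2 - 5 = -7$)
$w = -5$ ($w = - \frac{\left(1 + 6\right) \left(-1 + 2\right) 5 \cdot 1}{7} = - \frac{7 \cdot 1 \cdot 5 \cdot 1}{7} = - \frac{7 \cdot 5 \cdot 1}{7} = - \frac{35 \cdot 1}{7} = \left(- \frac{1}{7}\right) 35 = -5$)
$I = -610$
$\left(w L{\left(3 \right)} + 31\right) + I = \left(\left(-5\right) \left(-7\right) + 31\right) - 610 = \left(35 + 31\right) - 610 = 66 - 610 = -544$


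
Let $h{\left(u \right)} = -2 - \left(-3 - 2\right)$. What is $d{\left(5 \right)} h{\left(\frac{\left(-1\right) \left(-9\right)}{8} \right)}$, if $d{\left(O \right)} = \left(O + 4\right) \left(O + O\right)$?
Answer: $270$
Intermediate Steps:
$h{\left(u \right)} = 3$ ($h{\left(u \right)} = -2 - -5 = -2 + 5 = 3$)
$d{\left(O \right)} = 2 O \left(4 + O\right)$ ($d{\left(O \right)} = \left(4 + O\right) 2 O = 2 O \left(4 + O\right)$)
$d{\left(5 \right)} h{\left(\frac{\left(-1\right) \left(-9\right)}{8} \right)} = 2 \cdot 5 \left(4 + 5\right) 3 = 2 \cdot 5 \cdot 9 \cdot 3 = 90 \cdot 3 = 270$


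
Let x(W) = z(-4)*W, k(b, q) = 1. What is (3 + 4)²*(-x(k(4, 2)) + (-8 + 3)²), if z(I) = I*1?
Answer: 1421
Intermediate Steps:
z(I) = I
x(W) = -4*W
(3 + 4)²*(-x(k(4, 2)) + (-8 + 3)²) = (3 + 4)²*(-(-4) + (-8 + 3)²) = 7²*(-1*(-4) + (-5)²) = 49*(4 + 25) = 49*29 = 1421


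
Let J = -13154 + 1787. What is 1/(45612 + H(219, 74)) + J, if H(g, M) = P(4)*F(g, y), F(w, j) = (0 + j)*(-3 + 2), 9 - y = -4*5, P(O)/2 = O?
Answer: -515834459/45380 ≈ -11367.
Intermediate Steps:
P(O) = 2*O
J = -11367
y = 29 (y = 9 - (-4)*5 = 9 - 1*(-20) = 9 + 20 = 29)
F(w, j) = -j (F(w, j) = j*(-1) = -j)
H(g, M) = -232 (H(g, M) = (2*4)*(-1*29) = 8*(-29) = -232)
1/(45612 + H(219, 74)) + J = 1/(45612 - 232) - 11367 = 1/45380 - 11367 = -515834459/45380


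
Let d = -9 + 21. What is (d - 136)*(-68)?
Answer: 8432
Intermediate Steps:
d = 12
(d - 136)*(-68) = (12 - 136)*(-68) = -124*(-68) = 8432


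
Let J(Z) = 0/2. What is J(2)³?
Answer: 0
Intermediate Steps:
J(Z) = 0 (J(Z) = 0*(½) = 0)
J(2)³ = 0³ = 0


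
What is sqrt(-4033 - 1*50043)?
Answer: 2*I*sqrt(13519) ≈ 232.54*I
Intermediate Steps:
sqrt(-4033 - 1*50043) = sqrt(-4033 - 50043) = sqrt(-54076) = 2*I*sqrt(13519)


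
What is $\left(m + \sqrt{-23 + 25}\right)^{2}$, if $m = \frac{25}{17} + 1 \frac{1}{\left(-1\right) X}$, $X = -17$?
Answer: $\frac{1254}{289} + \frac{52 \sqrt{2}}{17} \approx 8.6649$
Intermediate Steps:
$m = \frac{26}{17}$ ($m = \frac{25}{17} + 1 \frac{1}{\left(-1\right) \left(-17\right)} = 25 \cdot \frac{1}{17} + 1 \cdot \frac{1}{17} = \frac{25}{17} + 1 \cdot \frac{1}{17} = \frac{25}{17} + \frac{1}{17} = \frac{26}{17} \approx 1.5294$)
$\left(m + \sqrt{-23 + 25}\right)^{2} = \left(\frac{26}{17} + \sqrt{-23 + 25}\right)^{2} = \left(\frac{26}{17} + \sqrt{2}\right)^{2}$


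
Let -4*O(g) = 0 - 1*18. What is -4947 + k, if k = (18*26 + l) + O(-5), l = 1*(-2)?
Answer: -8953/2 ≈ -4476.5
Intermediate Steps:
l = -2
O(g) = 9/2 (O(g) = -(0 - 1*18)/4 = -(0 - 18)/4 = -1/4*(-18) = 9/2)
k = 941/2 (k = (18*26 - 2) + 9/2 = (468 - 2) + 9/2 = 466 + 9/2 = 941/2 ≈ 470.50)
-4947 + k = -4947 + 941/2 = -8953/2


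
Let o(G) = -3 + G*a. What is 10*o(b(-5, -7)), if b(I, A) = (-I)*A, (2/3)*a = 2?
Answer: -1080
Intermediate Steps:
a = 3 (a = (3/2)*2 = 3)
b(I, A) = -A*I
o(G) = -3 + 3*G (o(G) = -3 + G*3 = -3 + 3*G)
10*o(b(-5, -7)) = 10*(-3 + 3*(-1*(-7)*(-5))) = 10*(-3 + 3*(-35)) = 10*(-3 - 105) = 10*(-108) = -1080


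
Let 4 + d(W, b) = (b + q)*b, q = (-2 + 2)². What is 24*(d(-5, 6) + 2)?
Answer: 816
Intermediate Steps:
q = 0 (q = 0² = 0)
d(W, b) = -4 + b² (d(W, b) = -4 + (b + 0)*b = -4 + b*b = -4 + b²)
24*(d(-5, 6) + 2) = 24*((-4 + 6²) + 2) = 24*((-4 + 36) + 2) = 24*(32 + 2) = 24*34 = 816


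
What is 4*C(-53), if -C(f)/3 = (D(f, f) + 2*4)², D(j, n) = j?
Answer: -24300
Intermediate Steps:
C(f) = -3*(8 + f)² (C(f) = -3*(f + 2*4)² = -3*(f + 8)² = -3*(8 + f)²)
4*C(-53) = 4*(-3*(8 - 53)²) = 4*(-3*(-45)²) = 4*(-3*2025) = 4*(-6075) = -24300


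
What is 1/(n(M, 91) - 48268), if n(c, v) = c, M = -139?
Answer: -1/48407 ≈ -2.0658e-5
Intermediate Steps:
1/(n(M, 91) - 48268) = 1/(-139 - 48268) = 1/(-48407) = -1/48407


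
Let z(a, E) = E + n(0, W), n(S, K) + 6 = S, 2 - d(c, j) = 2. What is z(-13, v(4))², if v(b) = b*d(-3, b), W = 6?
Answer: 36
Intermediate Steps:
d(c, j) = 0 (d(c, j) = 2 - 1*2 = 2 - 2 = 0)
n(S, K) = -6 + S
v(b) = 0 (v(b) = b*0 = 0)
z(a, E) = -6 + E (z(a, E) = E + (-6 + 0) = E - 6 = -6 + E)
z(-13, v(4))² = (-6 + 0)² = (-6)² = 36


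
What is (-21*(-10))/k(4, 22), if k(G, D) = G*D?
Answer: 105/44 ≈ 2.3864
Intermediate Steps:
k(G, D) = D*G
(-21*(-10))/k(4, 22) = (-21*(-10))/((22*4)) = 210/88 = 210*(1/88) = 105/44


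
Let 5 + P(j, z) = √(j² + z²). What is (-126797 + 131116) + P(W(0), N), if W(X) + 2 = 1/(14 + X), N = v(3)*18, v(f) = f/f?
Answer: 4314 + 9*√793/14 ≈ 4332.1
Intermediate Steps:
v(f) = 1
N = 18 (N = 1*18 = 18)
W(X) = -2 + 1/(14 + X)
P(j, z) = -5 + √(j² + z²)
(-126797 + 131116) + P(W(0), N) = (-126797 + 131116) + (-5 + √(((-27 - 2*0)/(14 + 0))² + 18²)) = 4319 + (-5 + √(((-27 + 0)/14)² + 324)) = 4319 + (-5 + √(((1/14)*(-27))² + 324)) = 4319 + (-5 + √((-27/14)² + 324)) = 4319 + (-5 + √(729/196 + 324)) = 4319 + (-5 + √(64233/196)) = 4319 + (-5 + 9*√793/14) = 4314 + 9*√793/14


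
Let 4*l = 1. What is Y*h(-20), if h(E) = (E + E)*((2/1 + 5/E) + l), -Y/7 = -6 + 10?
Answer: 2240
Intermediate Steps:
l = ¼ (l = (¼)*1 = ¼ ≈ 0.25000)
Y = -28 (Y = -7*(-6 + 10) = -7*4 = -28)
h(E) = 2*E*(9/4 + 5/E) (h(E) = (E + E)*((2/1 + 5/E) + ¼) = (2*E)*((2*1 + 5/E) + ¼) = (2*E)*((2 + 5/E) + ¼) = (2*E)*(9/4 + 5/E) = 2*E*(9/4 + 5/E))
Y*h(-20) = -28*(10 + (9/2)*(-20)) = -28*(10 - 90) = -28*(-80) = 2240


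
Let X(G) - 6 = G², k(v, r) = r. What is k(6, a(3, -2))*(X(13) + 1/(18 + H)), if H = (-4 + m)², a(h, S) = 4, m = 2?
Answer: 7702/11 ≈ 700.18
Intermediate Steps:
H = 4 (H = (-4 + 2)² = (-2)² = 4)
X(G) = 6 + G²
k(6, a(3, -2))*(X(13) + 1/(18 + H)) = 4*((6 + 13²) + 1/(18 + 4)) = 4*((6 + 169) + 1/22) = 4*(175 + 1/22) = 4*(3851/22) = 7702/11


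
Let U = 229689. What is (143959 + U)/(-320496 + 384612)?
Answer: 93412/16029 ≈ 5.8277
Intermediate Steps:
(143959 + U)/(-320496 + 384612) = (143959 + 229689)/(-320496 + 384612) = 373648/64116 = 373648*(1/64116) = 93412/16029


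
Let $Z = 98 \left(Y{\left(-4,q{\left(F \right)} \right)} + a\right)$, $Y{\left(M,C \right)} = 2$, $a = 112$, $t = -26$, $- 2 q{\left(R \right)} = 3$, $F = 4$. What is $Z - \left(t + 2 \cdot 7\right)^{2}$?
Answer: $11028$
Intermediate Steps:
$q{\left(R \right)} = - \frac{3}{2}$ ($q{\left(R \right)} = \left(- \frac{1}{2}\right) 3 = - \frac{3}{2}$)
$Z = 11172$ ($Z = 98 \left(2 + 112\right) = 98 \cdot 114 = 11172$)
$Z - \left(t + 2 \cdot 7\right)^{2} = 11172 - \left(-26 + 2 \cdot 7\right)^{2} = 11172 - \left(-26 + 14\right)^{2} = 11172 - \left(-12\right)^{2} = 11172 - 144 = 11028$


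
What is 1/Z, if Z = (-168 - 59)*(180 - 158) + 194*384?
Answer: 1/69502 ≈ 1.4388e-5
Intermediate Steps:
Z = 69502 (Z = -227*22 + 74496 = -4994 + 74496 = 69502)
1/Z = 1/69502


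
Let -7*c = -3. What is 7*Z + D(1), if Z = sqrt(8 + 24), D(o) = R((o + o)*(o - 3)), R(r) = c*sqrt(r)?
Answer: 28*sqrt(2) + 6*I/7 ≈ 39.598 + 0.85714*I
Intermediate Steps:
c = 3/7 (c = -1/7*(-3) = 3/7 ≈ 0.42857)
R(r) = 3*sqrt(r)/7
D(o) = 3*sqrt(2)*sqrt(o*(-3 + o))/7 (D(o) = 3*sqrt((o + o)*(o - 3))/7 = 3*sqrt((2*o)*(-3 + o))/7 = 3*sqrt(2*o*(-3 + o))/7 = 3*(sqrt(2)*sqrt(o*(-3 + o)))/7 = 3*sqrt(2)*sqrt(o*(-3 + o))/7)
Z = 4*sqrt(2) (Z = sqrt(32) = 4*sqrt(2) ≈ 5.6569)
7*Z + D(1) = 7*(4*sqrt(2)) + 3*sqrt(2)*sqrt(1*(-3 + 1))/7 = 28*sqrt(2) + 3*sqrt(2)*sqrt(1*(-2))/7 = 28*sqrt(2) + 3*sqrt(2)*sqrt(-2)/7 = 28*sqrt(2) + 3*sqrt(2)*(I*sqrt(2))/7 = 28*sqrt(2) + 6*I/7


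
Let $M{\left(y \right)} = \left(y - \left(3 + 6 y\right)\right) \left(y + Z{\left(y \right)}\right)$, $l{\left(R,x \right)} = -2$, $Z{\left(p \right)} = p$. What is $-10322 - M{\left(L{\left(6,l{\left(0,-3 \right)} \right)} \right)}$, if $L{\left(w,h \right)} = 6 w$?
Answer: $2854$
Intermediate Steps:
$M{\left(y \right)} = 2 y \left(-3 - 5 y\right)$ ($M{\left(y \right)} = \left(y - \left(3 + 6 y\right)\right) \left(y + y\right) = \left(-3 - 5 y\right) 2 y = 2 y \left(-3 - 5 y\right)$)
$-10322 - M{\left(L{\left(6,l{\left(0,-3 \right)} \right)} \right)} = -10322 - 2 \cdot 6 \cdot 6 \left(-3 - 5 \cdot 6 \cdot 6\right) = -10322 - 2 \cdot 36 \left(-3 - 180\right) = -10322 - 2 \cdot 36 \left(-183\right) = -10322 - -13176 = -10322 + 13176 = 2854$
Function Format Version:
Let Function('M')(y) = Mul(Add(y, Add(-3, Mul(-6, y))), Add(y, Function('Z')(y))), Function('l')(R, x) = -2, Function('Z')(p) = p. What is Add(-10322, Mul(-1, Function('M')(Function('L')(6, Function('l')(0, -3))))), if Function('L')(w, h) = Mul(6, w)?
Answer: 2854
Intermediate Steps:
Function('M')(y) = Mul(2, y, Add(-3, Mul(-5, y))) (Function('M')(y) = Mul(Add(y, Add(-3, Mul(-6, y))), Add(y, y)) = Mul(Add(-3, Mul(-5, y)), Mul(2, y)) = Mul(2, y, Add(-3, Mul(-5, y))))
Add(-10322, Mul(-1, Function('M')(Function('L')(6, Function('l')(0, -3))))) = Add(-10322, Mul(-1, Mul(2, Mul(6, 6), Add(-3, Mul(-5, Mul(6, 6)))))) = Add(-10322, Mul(-1, Mul(2, 36, Add(-3, Mul(-5, 36))))) = Add(-10322, Mul(-1, Mul(2, 36, Add(-3, -180)))) = Add(-10322, Mul(-1, Mul(2, 36, -183))) = Add(-10322, Mul(-1, -13176)) = Add(-10322, 13176) = 2854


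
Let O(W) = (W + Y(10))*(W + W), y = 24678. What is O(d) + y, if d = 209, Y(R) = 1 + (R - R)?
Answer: 112458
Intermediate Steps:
Y(R) = 1 (Y(R) = 1 + 0 = 1)
O(W) = 2*W*(1 + W) (O(W) = (W + 1)*(W + W) = (1 + W)*(2*W) = 2*W*(1 + W))
O(d) + y = 2*209*(1 + 209) + 24678 = 2*209*210 + 24678 = 87780 + 24678 = 112458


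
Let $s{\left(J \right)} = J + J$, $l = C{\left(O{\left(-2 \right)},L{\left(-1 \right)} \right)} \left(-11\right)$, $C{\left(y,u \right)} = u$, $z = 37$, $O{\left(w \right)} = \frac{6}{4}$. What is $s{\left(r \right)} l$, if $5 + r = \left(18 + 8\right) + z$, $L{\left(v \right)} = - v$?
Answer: $-1276$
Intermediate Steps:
$O{\left(w \right)} = \frac{3}{2}$ ($O{\left(w \right)} = 6 \cdot \frac{1}{4} = \frac{3}{2}$)
$r = 58$ ($r = -5 + \left(\left(18 + 8\right) + 37\right) = -5 + \left(26 + 37\right) = -5 + 63 = 58$)
$l = -11$ ($l = \left(-1\right) \left(-1\right) \left(-11\right) = 1 \left(-11\right) = -11$)
$s{\left(J \right)} = 2 J$
$s{\left(r \right)} l = 2 \cdot 58 \left(-11\right) = 116 \left(-11\right) = -1276$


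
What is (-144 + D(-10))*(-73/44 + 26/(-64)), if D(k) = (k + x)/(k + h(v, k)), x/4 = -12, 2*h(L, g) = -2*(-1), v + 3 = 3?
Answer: 450013/1584 ≈ 284.10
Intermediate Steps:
v = 0 (v = -3 + 3 = 0)
h(L, g) = 1 (h(L, g) = (-2*(-1))/2 = (½)*2 = 1)
x = -48 (x = 4*(-12) = -48)
D(k) = (-48 + k)/(1 + k) (D(k) = (k - 48)/(k + 1) = (-48 + k)/(1 + k))
(-144 + D(-10))*(-73/44 + 26/(-64)) = (-144 + (-48 - 10)/(1 - 10))*(-73/44 + 26/(-64)) = (-144 - 58/(-9))*(-73*1/44 + 26*(-1/64)) = (-144 - ⅑*(-58))*(-73/44 - 13/32) = (-144 + 58/9)*(-727/352) = -1238/9*(-727/352) = 450013/1584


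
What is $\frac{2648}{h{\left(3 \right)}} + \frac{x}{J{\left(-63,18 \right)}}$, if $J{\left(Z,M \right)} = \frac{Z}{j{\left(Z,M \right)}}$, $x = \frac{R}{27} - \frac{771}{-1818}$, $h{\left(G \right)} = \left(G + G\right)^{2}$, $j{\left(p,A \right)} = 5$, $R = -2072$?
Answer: $\frac{27354991}{343602} \approx 79.612$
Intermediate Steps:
$h{\left(G \right)} = 4 G^{2}$ ($h{\left(G \right)} = \left(2 G\right)^{2} = 4 G^{2}$)
$x = - \frac{416231}{5454}$ ($x = - \frac{2072}{27} - \frac{771}{-1818} = \left(-2072\right) \frac{1}{27} - - \frac{257}{606} = - \frac{2072}{27} + \frac{257}{606} = - \frac{416231}{5454} \approx -76.317$)
$J{\left(Z,M \right)} = \frac{Z}{5}$
$\frac{2648}{h{\left(3 \right)}} + \frac{x}{J{\left(-63,18 \right)}} = \frac{2648}{4 \cdot 3^{2}} - \frac{416231}{5454 \cdot \frac{1}{5} \left(-63\right)} = \frac{2648}{4 \cdot 9} - \frac{416231}{5454 \left(- \frac{63}{5}\right)} = \frac{2648}{36} - - \frac{2081155}{343602} = 2648 \cdot \frac{1}{36} + \frac{2081155}{343602} = \frac{662}{9} + \frac{2081155}{343602} = \frac{27354991}{343602}$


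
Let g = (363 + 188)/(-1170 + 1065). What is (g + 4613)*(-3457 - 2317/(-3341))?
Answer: -1117370368256/70161 ≈ -1.5926e+7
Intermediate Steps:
g = -551/105 (g = 551/(-105) = 551*(-1/105) = -551/105 ≈ -5.2476)
(g + 4613)*(-3457 - 2317/(-3341)) = (-551/105 + 4613)*(-3457 - 2317/(-3341)) = 483814*(-3457 - 2317*(-1/3341))/105 = 483814*(-3457 + 2317/3341)/105 = (483814/105)*(-11547520/3341) = -1117370368256/70161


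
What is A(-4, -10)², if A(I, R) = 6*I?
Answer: 576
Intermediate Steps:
A(-4, -10)² = (6*(-4))² = (-24)² = 576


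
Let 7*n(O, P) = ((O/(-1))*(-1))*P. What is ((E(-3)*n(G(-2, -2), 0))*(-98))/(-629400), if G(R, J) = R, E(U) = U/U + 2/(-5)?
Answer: 0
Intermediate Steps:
E(U) = ⅗ (E(U) = 1 + 2*(-⅕) = 1 - ⅖ = ⅗)
n(O, P) = O*P/7 (n(O, P) = (((O/(-1))*(-1))*P)/7 = (((O*(-1))*(-1))*P)/7 = ((-O*(-1))*P)/7 = (O*P)/7 = O*P/7)
((E(-3)*n(G(-2, -2), 0))*(-98))/(-629400) = ((3*((⅐)*(-2)*0)/5)*(-98))/(-629400) = (((⅗)*0)*(-98))*(-1/629400) = (0*(-98))*(-1/629400) = 0*(-1/629400) = 0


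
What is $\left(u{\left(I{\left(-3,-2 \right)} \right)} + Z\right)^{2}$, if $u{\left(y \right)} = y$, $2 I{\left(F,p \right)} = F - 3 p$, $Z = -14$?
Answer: $\frac{625}{4} \approx 156.25$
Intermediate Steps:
$I{\left(F,p \right)} = \frac{F}{2} - \frac{3 p}{2}$ ($I{\left(F,p \right)} = \frac{F - 3 p}{2} = \frac{F}{2} - \frac{3 p}{2}$)
$\left(u{\left(I{\left(-3,-2 \right)} \right)} + Z\right)^{2} = \left(\left(\frac{1}{2} \left(-3\right) - -3\right) - 14\right)^{2} = \left(\left(- \frac{3}{2} + 3\right) - 14\right)^{2} = \left(\frac{3}{2} - 14\right)^{2} = \left(- \frac{25}{2}\right)^{2} = \frac{625}{4}$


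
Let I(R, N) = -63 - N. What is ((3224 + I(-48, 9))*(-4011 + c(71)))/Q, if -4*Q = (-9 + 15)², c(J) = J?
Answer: 12418880/9 ≈ 1.3799e+6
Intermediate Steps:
Q = -9 (Q = -(-9 + 15)²/4 = -¼*6² = -¼*36 = -9)
((3224 + I(-48, 9))*(-4011 + c(71)))/Q = ((3224 + (-63 - 1*9))*(-4011 + 71))/(-9) = ((3224 + (-63 - 9))*(-3940))*(-⅑) = ((3224 - 72)*(-3940))*(-⅑) = (3152*(-3940))*(-⅑) = -12418880*(-⅑) = 12418880/9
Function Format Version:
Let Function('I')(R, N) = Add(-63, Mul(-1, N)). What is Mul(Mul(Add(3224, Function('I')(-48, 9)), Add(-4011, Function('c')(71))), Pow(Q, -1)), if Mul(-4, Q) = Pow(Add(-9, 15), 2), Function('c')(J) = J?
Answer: Rational(12418880, 9) ≈ 1.3799e+6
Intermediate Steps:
Q = -9 (Q = Mul(Rational(-1, 4), Pow(Add(-9, 15), 2)) = Mul(Rational(-1, 4), Pow(6, 2)) = Mul(Rational(-1, 4), 36) = -9)
Mul(Mul(Add(3224, Function('I')(-48, 9)), Add(-4011, Function('c')(71))), Pow(Q, -1)) = Mul(Mul(Add(3224, Add(-63, Mul(-1, 9))), Add(-4011, 71)), Pow(-9, -1)) = Mul(Mul(Add(3224, Add(-63, -9)), -3940), Rational(-1, 9)) = Mul(Mul(Add(3224, -72), -3940), Rational(-1, 9)) = Mul(Mul(3152, -3940), Rational(-1, 9)) = Mul(-12418880, Rational(-1, 9)) = Rational(12418880, 9)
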